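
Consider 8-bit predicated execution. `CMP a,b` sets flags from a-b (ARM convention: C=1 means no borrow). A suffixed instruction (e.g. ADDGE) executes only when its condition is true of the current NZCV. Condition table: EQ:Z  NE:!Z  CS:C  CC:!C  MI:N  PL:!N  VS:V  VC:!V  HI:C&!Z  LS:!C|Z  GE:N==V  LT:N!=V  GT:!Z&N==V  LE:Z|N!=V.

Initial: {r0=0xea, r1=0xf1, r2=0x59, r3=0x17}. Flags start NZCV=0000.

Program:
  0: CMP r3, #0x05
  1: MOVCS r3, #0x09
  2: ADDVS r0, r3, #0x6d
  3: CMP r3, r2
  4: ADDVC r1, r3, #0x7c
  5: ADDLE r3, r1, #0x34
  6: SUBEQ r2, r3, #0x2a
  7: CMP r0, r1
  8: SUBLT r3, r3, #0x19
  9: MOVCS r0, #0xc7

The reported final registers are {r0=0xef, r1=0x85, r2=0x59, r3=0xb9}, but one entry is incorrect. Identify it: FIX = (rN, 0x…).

0: ✓ CMP  NZCV=0010
1: ✓ MOVCS  r3←0x09
2: · ADDVS
3: ✓ CMP  NZCV=1000
4: ✓ ADDVC  r1←0x85
5: ✓ ADDLE  r3←0xb9
6: · SUBEQ
7: ✓ CMP  NZCV=0010
8: · SUBLT
9: ✓ MOVCS  r0←0xc7

FIX = (r0, 0xc7)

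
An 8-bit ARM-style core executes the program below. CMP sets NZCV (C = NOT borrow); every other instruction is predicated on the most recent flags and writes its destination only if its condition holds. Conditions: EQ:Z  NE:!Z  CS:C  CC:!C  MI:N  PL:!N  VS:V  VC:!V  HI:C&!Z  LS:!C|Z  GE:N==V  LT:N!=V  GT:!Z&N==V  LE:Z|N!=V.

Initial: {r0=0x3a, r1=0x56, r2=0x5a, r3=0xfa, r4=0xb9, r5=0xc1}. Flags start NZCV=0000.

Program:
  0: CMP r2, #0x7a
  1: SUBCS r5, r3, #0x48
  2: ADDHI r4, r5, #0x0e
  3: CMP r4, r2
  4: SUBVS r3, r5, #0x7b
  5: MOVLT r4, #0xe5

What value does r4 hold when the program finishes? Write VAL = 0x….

0: ✓ CMP  NZCV=1000
1: · SUBCS
2: · ADDHI
3: ✓ CMP  NZCV=0011
4: ✓ SUBVS  r3←0x46
5: ✓ MOVLT  r4←0xe5

VAL = 0xe5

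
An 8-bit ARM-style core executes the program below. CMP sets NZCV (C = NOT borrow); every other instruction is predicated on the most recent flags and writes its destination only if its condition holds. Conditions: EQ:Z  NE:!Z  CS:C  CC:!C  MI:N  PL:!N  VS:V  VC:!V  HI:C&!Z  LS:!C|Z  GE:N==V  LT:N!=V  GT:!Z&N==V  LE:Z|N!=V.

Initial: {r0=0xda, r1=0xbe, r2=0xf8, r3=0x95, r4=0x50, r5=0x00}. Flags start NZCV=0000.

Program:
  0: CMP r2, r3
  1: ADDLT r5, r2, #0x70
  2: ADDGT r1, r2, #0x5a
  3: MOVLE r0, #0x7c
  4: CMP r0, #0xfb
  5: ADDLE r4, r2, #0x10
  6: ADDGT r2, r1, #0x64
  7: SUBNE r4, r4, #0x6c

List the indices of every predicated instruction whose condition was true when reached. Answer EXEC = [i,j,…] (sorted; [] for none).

0: ✓ CMP  NZCV=0010
1: · ADDLT
2: ✓ ADDGT  r1←0x52
3: · MOVLE
4: ✓ CMP  NZCV=1000
5: ✓ ADDLE  r4←0x08
6: · ADDGT
7: ✓ SUBNE  r4←0x9c

EXEC = [2,5,7]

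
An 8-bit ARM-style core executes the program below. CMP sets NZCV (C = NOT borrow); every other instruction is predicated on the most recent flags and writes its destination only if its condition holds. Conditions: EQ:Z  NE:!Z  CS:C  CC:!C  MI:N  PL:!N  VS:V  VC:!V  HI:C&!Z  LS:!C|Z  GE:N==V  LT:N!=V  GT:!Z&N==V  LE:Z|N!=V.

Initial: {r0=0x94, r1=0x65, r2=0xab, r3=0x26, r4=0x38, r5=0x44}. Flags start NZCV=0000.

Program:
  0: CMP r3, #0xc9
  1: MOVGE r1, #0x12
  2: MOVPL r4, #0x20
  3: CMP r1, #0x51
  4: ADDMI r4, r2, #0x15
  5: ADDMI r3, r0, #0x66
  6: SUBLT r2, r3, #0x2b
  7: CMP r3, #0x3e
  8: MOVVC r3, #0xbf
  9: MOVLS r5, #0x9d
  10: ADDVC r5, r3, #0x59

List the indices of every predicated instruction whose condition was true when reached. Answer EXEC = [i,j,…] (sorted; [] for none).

EXEC = [1,2,4,5,6,8,10]

[0] flags=0000 → (cmp)
[1] flags=0000 GE?T → r1=0x12
[2] flags=0000 PL?T → r4=0x20
[3] flags=1000 → (cmp)
[4] flags=1000 MI?T → r4=0xc0
[5] flags=1000 MI?T → r3=0xfa
[6] flags=1000 LT?T → r2=0xcf
[7] flags=1010 → (cmp)
[8] flags=1010 VC?T → r3=0xbf
[9] flags=1010 LS?F → skip
[10] flags=1010 VC?T → r5=0x18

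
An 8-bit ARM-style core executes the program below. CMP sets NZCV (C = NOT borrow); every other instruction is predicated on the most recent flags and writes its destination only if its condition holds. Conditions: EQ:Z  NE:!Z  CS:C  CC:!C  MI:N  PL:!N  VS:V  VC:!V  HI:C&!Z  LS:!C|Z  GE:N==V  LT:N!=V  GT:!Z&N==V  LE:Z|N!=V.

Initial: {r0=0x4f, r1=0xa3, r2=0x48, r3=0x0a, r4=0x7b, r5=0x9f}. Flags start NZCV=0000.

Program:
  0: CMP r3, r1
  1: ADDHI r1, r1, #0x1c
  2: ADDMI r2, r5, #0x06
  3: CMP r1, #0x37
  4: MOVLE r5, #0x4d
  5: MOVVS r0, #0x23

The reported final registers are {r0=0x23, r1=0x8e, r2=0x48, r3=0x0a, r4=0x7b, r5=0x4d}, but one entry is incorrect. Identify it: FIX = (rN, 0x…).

FIX = (r1, 0xa3)

0: ✓ CMP  NZCV=0000
1: · ADDHI
2: · ADDMI
3: ✓ CMP  NZCV=0011
4: ✓ MOVLE  r5←0x4d
5: ✓ MOVVS  r0←0x23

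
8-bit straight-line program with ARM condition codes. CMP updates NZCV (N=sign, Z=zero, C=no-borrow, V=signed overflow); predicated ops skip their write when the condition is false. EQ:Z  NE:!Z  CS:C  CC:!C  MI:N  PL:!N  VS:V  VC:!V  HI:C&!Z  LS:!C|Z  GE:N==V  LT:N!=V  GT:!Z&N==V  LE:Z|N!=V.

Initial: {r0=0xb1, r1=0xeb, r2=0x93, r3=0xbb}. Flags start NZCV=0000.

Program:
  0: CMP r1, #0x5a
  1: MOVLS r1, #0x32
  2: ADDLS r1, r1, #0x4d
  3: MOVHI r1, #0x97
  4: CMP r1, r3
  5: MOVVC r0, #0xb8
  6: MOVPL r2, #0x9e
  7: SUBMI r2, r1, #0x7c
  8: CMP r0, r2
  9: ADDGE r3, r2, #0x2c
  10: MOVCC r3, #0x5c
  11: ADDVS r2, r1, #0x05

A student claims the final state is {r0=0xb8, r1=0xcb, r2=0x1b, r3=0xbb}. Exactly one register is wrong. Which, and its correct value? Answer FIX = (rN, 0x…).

FIX = (r1, 0x97)

0: ✓ CMP  NZCV=1010
1: · MOVLS
2: · ADDLS
3: ✓ MOVHI  r1←0x97
4: ✓ CMP  NZCV=1000
5: ✓ MOVVC  r0←0xb8
6: · MOVPL
7: ✓ SUBMI  r2←0x1b
8: ✓ CMP  NZCV=1010
9: · ADDGE
10: · MOVCC
11: · ADDVS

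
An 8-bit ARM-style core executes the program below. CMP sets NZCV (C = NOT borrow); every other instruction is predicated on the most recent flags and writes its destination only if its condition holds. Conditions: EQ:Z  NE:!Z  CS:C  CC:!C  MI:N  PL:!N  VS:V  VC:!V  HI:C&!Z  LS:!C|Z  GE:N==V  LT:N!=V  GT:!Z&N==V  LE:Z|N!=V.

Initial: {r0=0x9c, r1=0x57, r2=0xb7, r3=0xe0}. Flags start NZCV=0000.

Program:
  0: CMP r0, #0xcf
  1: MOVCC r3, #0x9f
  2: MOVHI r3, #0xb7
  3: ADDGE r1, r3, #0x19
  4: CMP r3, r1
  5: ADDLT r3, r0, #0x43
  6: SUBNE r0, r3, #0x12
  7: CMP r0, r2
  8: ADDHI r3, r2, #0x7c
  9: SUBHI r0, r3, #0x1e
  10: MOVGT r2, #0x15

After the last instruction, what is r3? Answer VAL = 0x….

[0] flags=1000 → (cmp)
[1] flags=1000 CC?T → r3=0x9f
[2] flags=1000 HI?F → skip
[3] flags=1000 GE?F → skip
[4] flags=0011 → (cmp)
[5] flags=0011 LT?T → r3=0xdf
[6] flags=0011 NE?T → r0=0xcd
[7] flags=0010 → (cmp)
[8] flags=0010 HI?T → r3=0x33
[9] flags=0010 HI?T → r0=0x15
[10] flags=0010 GT?T → r2=0x15

VAL = 0x33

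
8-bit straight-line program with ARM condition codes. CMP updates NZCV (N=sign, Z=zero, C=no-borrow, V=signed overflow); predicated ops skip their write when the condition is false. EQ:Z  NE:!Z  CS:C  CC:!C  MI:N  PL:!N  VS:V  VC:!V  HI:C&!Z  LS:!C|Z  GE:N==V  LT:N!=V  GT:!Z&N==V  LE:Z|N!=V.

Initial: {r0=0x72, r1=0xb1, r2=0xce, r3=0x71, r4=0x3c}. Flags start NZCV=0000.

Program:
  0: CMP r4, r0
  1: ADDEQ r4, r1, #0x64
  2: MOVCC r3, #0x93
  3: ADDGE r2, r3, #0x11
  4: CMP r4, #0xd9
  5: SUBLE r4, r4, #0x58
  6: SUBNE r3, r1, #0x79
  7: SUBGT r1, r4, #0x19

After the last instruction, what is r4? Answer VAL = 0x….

VAL = 0x3c

[0] flags=1000 → (cmp)
[1] flags=1000 EQ?F → skip
[2] flags=1000 CC?T → r3=0x93
[3] flags=1000 GE?F → skip
[4] flags=0000 → (cmp)
[5] flags=0000 LE?F → skip
[6] flags=0000 NE?T → r3=0x38
[7] flags=0000 GT?T → r1=0x23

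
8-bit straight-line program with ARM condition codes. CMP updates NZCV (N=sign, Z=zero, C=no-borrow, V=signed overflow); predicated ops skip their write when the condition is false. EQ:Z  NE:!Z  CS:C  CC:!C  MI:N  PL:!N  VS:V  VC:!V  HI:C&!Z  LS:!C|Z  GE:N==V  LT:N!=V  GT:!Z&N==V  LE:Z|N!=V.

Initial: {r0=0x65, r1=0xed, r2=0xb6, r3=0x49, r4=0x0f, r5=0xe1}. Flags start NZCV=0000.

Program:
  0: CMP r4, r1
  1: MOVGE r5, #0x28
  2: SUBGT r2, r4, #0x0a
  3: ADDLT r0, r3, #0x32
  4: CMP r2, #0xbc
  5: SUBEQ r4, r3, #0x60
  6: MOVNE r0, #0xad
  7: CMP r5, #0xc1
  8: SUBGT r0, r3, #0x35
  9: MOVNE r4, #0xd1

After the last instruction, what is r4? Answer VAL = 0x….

VAL = 0xd1

[0] flags=0000 → (cmp)
[1] flags=0000 GE?T → r5=0x28
[2] flags=0000 GT?T → r2=0x05
[3] flags=0000 LT?F → skip
[4] flags=0000 → (cmp)
[5] flags=0000 EQ?F → skip
[6] flags=0000 NE?T → r0=0xad
[7] flags=0000 → (cmp)
[8] flags=0000 GT?T → r0=0x14
[9] flags=0000 NE?T → r4=0xd1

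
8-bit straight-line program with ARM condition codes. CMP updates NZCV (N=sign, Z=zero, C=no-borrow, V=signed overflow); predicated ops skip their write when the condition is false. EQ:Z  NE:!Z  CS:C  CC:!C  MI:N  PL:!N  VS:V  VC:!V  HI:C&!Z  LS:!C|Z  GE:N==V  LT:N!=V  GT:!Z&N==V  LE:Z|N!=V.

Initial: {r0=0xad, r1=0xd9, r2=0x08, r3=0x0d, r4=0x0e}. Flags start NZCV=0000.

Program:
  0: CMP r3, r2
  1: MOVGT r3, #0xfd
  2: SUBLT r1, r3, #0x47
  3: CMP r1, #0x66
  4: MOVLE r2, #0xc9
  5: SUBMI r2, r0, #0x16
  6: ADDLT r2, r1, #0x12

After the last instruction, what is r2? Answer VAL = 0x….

0: ✓ CMP  NZCV=0010
1: ✓ MOVGT  r3←0xfd
2: · SUBLT
3: ✓ CMP  NZCV=0011
4: ✓ MOVLE  r2←0xc9
5: · SUBMI
6: ✓ ADDLT  r2←0xeb

VAL = 0xeb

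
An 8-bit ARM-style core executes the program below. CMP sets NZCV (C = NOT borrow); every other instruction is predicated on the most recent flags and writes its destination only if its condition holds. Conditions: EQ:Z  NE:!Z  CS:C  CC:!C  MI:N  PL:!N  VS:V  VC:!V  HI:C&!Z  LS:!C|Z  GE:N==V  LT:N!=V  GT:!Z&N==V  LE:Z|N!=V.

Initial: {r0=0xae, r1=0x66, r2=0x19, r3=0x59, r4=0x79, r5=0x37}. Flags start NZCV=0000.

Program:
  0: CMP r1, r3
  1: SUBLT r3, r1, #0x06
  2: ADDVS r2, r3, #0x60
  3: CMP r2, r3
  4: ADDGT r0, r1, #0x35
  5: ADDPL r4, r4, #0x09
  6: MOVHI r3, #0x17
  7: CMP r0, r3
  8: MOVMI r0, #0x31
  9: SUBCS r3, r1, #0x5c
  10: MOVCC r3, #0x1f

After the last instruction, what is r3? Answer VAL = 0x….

0: ✓ CMP  NZCV=0010
1: · SUBLT
2: · ADDVS
3: ✓ CMP  NZCV=1000
4: · ADDGT
5: · ADDPL
6: · MOVHI
7: ✓ CMP  NZCV=0011
8: · MOVMI
9: ✓ SUBCS  r3←0x0a
10: · MOVCC

VAL = 0x0a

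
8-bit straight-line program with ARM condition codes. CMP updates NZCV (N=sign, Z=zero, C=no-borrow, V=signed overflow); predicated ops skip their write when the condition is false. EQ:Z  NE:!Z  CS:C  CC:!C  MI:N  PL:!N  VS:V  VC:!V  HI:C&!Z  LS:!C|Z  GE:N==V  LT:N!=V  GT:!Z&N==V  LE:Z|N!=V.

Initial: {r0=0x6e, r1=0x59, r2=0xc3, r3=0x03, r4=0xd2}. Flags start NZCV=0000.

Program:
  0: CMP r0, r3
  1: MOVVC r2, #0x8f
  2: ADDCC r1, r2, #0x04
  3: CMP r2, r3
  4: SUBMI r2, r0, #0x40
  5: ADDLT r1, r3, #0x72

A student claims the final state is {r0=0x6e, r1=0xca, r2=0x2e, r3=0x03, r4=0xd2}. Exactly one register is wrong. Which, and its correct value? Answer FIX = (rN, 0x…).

FIX = (r1, 0x75)

[0] flags=0010 → (cmp)
[1] flags=0010 VC?T → r2=0x8f
[2] flags=0010 CC?F → skip
[3] flags=1010 → (cmp)
[4] flags=1010 MI?T → r2=0x2e
[5] flags=1010 LT?T → r1=0x75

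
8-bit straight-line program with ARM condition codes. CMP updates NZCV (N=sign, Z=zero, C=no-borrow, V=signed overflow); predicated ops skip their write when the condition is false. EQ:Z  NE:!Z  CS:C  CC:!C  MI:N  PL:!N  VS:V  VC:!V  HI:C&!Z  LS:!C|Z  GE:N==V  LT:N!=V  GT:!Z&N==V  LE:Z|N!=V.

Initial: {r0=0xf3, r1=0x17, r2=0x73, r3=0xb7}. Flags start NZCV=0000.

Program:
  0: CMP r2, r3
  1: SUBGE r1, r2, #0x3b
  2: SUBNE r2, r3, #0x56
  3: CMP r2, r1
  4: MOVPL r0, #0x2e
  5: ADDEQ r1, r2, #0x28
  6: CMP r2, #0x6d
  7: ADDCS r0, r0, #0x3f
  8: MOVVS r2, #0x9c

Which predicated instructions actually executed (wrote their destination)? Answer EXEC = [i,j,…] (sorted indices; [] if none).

EXEC = [1,2,4]

0: ✓ CMP  NZCV=1001
1: ✓ SUBGE  r1←0x38
2: ✓ SUBNE  r2←0x61
3: ✓ CMP  NZCV=0010
4: ✓ MOVPL  r0←0x2e
5: · ADDEQ
6: ✓ CMP  NZCV=1000
7: · ADDCS
8: · MOVVS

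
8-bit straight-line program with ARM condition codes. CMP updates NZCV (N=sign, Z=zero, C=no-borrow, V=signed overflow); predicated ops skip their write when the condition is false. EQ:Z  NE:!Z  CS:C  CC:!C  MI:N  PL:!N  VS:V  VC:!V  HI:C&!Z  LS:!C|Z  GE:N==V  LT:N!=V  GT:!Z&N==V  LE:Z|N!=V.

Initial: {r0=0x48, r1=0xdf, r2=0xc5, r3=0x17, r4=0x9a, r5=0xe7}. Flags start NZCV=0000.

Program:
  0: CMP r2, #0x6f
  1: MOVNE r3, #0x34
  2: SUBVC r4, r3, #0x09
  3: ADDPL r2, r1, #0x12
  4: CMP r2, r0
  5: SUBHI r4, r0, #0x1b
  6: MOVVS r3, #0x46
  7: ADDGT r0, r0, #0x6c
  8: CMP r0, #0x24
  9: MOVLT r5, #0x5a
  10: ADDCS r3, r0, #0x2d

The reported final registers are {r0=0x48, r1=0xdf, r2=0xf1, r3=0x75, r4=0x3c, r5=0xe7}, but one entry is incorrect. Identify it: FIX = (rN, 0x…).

FIX = (r4, 0x2d)

[0] flags=0011 → (cmp)
[1] flags=0011 NE?T → r3=0x34
[2] flags=0011 VC?F → skip
[3] flags=0011 PL?T → r2=0xf1
[4] flags=1010 → (cmp)
[5] flags=1010 HI?T → r4=0x2d
[6] flags=1010 VS?F → skip
[7] flags=1010 GT?F → skip
[8] flags=0010 → (cmp)
[9] flags=0010 LT?F → skip
[10] flags=0010 CS?T → r3=0x75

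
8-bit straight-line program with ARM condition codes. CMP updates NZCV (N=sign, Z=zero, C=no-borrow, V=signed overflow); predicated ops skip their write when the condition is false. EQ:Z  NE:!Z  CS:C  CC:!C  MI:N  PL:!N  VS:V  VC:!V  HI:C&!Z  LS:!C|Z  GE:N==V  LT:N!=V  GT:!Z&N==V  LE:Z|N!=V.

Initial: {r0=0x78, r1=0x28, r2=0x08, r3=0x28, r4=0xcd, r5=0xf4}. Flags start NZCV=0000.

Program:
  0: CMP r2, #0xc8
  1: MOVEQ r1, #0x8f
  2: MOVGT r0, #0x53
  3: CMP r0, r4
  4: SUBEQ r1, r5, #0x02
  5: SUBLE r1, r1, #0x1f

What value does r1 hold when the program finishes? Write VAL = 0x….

VAL = 0x28

[0] flags=0000 → (cmp)
[1] flags=0000 EQ?F → skip
[2] flags=0000 GT?T → r0=0x53
[3] flags=1001 → (cmp)
[4] flags=1001 EQ?F → skip
[5] flags=1001 LE?F → skip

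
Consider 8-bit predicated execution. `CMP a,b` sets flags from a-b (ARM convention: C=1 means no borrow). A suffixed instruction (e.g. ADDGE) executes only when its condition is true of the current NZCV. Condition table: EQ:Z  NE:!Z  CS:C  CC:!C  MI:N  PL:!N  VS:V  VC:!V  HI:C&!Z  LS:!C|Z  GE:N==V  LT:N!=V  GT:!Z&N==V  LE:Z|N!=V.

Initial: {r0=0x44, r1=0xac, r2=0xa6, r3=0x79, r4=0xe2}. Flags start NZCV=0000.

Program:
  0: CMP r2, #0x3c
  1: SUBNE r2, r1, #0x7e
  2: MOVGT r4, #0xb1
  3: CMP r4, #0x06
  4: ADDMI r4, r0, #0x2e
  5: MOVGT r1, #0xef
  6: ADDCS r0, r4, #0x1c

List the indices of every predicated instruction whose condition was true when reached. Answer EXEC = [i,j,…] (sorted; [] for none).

[0] flags=0011 → (cmp)
[1] flags=0011 NE?T → r2=0x2e
[2] flags=0011 GT?F → skip
[3] flags=1010 → (cmp)
[4] flags=1010 MI?T → r4=0x72
[5] flags=1010 GT?F → skip
[6] flags=1010 CS?T → r0=0x8e

EXEC = [1,4,6]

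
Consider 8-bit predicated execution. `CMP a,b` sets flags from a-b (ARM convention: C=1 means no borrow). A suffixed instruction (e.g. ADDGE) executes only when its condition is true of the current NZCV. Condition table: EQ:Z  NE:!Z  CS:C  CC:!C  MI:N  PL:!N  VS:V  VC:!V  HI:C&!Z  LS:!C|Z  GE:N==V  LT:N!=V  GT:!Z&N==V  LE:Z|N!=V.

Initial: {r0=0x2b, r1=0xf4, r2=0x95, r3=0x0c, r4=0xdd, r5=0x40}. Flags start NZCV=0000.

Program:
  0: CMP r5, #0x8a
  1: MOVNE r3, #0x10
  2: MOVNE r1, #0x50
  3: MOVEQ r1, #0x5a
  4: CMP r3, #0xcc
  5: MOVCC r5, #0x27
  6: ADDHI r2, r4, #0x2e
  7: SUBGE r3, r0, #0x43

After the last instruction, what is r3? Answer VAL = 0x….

VAL = 0xe8

[0] flags=1001 → (cmp)
[1] flags=1001 NE?T → r3=0x10
[2] flags=1001 NE?T → r1=0x50
[3] flags=1001 EQ?F → skip
[4] flags=0000 → (cmp)
[5] flags=0000 CC?T → r5=0x27
[6] flags=0000 HI?F → skip
[7] flags=0000 GE?T → r3=0xe8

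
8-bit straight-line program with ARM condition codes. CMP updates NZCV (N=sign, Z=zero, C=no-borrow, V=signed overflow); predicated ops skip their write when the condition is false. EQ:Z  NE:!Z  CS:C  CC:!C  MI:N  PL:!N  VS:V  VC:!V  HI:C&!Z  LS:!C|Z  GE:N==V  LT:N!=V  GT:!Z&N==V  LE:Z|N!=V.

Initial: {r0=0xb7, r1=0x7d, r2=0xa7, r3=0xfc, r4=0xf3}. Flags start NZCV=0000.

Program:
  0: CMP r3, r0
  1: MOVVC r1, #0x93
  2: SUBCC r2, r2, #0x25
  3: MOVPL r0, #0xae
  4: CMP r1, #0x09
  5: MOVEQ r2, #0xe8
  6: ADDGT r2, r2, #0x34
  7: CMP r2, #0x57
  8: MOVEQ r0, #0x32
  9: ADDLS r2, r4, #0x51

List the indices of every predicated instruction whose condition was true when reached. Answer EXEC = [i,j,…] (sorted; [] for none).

[0] flags=0010 → (cmp)
[1] flags=0010 VC?T → r1=0x93
[2] flags=0010 CC?F → skip
[3] flags=0010 PL?T → r0=0xae
[4] flags=1010 → (cmp)
[5] flags=1010 EQ?F → skip
[6] flags=1010 GT?F → skip
[7] flags=0011 → (cmp)
[8] flags=0011 EQ?F → skip
[9] flags=0011 LS?F → skip

EXEC = [1,3]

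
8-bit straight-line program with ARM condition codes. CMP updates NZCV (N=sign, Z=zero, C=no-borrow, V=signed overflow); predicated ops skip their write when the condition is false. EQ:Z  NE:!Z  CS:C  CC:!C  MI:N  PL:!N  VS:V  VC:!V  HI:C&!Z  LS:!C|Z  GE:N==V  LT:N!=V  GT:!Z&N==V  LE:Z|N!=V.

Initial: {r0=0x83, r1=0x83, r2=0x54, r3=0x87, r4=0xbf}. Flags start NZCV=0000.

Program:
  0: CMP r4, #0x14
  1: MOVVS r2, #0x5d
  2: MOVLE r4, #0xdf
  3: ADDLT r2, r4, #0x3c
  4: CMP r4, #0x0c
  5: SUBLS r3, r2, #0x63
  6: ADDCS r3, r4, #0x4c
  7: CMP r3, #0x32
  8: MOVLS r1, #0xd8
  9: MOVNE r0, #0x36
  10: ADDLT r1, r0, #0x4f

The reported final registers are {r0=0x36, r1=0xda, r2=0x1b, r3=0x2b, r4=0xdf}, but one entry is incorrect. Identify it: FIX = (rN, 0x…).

[0] flags=1010 → (cmp)
[1] flags=1010 VS?F → skip
[2] flags=1010 LE?T → r4=0xdf
[3] flags=1010 LT?T → r2=0x1b
[4] flags=1010 → (cmp)
[5] flags=1010 LS?F → skip
[6] flags=1010 CS?T → r3=0x2b
[7] flags=1000 → (cmp)
[8] flags=1000 LS?T → r1=0xd8
[9] flags=1000 NE?T → r0=0x36
[10] flags=1000 LT?T → r1=0x85

FIX = (r1, 0x85)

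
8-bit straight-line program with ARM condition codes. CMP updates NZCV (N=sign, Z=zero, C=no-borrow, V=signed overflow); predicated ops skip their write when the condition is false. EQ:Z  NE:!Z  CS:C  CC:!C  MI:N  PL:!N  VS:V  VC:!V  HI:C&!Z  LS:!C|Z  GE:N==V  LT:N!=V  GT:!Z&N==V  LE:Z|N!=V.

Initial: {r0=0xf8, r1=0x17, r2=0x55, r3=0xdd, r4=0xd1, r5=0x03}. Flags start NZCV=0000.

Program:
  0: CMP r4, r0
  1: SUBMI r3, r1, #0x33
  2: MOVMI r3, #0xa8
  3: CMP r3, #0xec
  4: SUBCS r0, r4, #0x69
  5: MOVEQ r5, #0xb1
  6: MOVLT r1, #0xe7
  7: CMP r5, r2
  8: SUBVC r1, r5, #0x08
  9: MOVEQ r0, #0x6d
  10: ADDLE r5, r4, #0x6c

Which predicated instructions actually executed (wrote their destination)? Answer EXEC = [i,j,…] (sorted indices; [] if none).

[0] flags=1000 → (cmp)
[1] flags=1000 MI?T → r3=0xe4
[2] flags=1000 MI?T → r3=0xa8
[3] flags=1000 → (cmp)
[4] flags=1000 CS?F → skip
[5] flags=1000 EQ?F → skip
[6] flags=1000 LT?T → r1=0xe7
[7] flags=1000 → (cmp)
[8] flags=1000 VC?T → r1=0xfb
[9] flags=1000 EQ?F → skip
[10] flags=1000 LE?T → r5=0x3d

EXEC = [1,2,6,8,10]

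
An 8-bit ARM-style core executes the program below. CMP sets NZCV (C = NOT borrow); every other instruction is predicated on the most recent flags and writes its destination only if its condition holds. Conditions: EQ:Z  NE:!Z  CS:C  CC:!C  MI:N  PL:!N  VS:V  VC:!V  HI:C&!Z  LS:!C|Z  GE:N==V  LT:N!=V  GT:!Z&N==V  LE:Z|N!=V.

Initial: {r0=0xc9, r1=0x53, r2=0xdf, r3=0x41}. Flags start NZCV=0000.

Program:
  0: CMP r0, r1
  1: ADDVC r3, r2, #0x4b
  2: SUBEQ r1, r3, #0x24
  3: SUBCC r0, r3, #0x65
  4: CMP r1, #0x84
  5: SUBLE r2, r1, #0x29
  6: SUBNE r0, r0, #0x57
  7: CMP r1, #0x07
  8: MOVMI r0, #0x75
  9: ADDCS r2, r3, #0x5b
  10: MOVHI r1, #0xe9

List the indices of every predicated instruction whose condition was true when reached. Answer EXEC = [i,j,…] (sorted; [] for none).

EXEC = [6,9,10]

0: ✓ CMP  NZCV=0011
1: · ADDVC
2: · SUBEQ
3: · SUBCC
4: ✓ CMP  NZCV=1001
5: · SUBLE
6: ✓ SUBNE  r0←0x72
7: ✓ CMP  NZCV=0010
8: · MOVMI
9: ✓ ADDCS  r2←0x9c
10: ✓ MOVHI  r1←0xe9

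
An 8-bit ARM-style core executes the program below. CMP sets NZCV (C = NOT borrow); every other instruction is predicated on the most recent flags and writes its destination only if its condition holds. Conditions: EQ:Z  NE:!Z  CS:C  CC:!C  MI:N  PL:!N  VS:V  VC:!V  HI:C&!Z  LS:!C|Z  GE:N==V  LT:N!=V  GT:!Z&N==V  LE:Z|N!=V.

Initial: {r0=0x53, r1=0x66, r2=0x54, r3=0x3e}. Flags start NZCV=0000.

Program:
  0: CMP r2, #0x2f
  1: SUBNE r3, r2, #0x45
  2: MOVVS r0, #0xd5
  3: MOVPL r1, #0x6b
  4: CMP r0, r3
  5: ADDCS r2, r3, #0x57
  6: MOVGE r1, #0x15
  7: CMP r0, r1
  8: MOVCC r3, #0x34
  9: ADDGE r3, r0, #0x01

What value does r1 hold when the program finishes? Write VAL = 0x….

0: ✓ CMP  NZCV=0010
1: ✓ SUBNE  r3←0x0f
2: · MOVVS
3: ✓ MOVPL  r1←0x6b
4: ✓ CMP  NZCV=0010
5: ✓ ADDCS  r2←0x66
6: ✓ MOVGE  r1←0x15
7: ✓ CMP  NZCV=0010
8: · MOVCC
9: ✓ ADDGE  r3←0x54

VAL = 0x15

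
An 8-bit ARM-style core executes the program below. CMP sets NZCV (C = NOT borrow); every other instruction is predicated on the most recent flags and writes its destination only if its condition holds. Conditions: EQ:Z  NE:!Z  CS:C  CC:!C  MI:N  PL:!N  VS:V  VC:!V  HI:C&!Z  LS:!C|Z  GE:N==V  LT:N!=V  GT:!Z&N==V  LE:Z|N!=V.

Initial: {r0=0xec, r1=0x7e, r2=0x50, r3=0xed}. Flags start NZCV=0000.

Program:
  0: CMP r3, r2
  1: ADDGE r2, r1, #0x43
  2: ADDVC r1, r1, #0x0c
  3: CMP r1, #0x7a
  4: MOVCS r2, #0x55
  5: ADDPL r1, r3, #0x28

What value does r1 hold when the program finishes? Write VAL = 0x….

0: ✓ CMP  NZCV=1010
1: · ADDGE
2: ✓ ADDVC  r1←0x8a
3: ✓ CMP  NZCV=0011
4: ✓ MOVCS  r2←0x55
5: ✓ ADDPL  r1←0x15

VAL = 0x15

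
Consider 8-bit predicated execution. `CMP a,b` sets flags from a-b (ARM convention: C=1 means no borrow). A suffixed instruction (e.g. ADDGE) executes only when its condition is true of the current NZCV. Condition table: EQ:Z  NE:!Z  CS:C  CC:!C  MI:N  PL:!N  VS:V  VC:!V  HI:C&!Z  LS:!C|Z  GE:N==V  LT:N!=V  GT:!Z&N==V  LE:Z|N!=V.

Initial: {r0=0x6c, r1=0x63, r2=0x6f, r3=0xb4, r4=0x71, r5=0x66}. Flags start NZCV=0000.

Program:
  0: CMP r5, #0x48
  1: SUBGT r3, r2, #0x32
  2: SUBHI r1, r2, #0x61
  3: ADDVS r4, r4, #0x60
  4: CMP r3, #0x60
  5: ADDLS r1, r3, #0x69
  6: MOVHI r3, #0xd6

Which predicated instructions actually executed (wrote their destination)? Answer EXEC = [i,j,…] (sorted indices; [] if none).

EXEC = [1,2,5]

[0] flags=0010 → (cmp)
[1] flags=0010 GT?T → r3=0x3d
[2] flags=0010 HI?T → r1=0x0e
[3] flags=0010 VS?F → skip
[4] flags=1000 → (cmp)
[5] flags=1000 LS?T → r1=0xa6
[6] flags=1000 HI?F → skip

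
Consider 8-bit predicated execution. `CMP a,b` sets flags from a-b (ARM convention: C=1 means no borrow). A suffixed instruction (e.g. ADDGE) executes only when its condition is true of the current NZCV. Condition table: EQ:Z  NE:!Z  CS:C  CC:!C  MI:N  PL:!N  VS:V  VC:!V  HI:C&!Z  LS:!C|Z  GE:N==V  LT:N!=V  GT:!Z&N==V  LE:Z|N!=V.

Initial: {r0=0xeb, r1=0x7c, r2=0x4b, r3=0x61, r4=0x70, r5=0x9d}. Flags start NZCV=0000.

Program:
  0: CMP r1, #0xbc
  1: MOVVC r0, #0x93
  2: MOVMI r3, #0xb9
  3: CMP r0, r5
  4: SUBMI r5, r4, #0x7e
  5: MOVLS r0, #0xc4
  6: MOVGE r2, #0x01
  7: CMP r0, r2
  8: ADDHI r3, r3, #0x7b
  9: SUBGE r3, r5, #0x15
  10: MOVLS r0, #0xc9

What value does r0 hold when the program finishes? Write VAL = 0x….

VAL = 0xeb

[0] flags=1001 → (cmp)
[1] flags=1001 VC?F → skip
[2] flags=1001 MI?T → r3=0xb9
[3] flags=0010 → (cmp)
[4] flags=0010 MI?F → skip
[5] flags=0010 LS?F → skip
[6] flags=0010 GE?T → r2=0x01
[7] flags=1010 → (cmp)
[8] flags=1010 HI?T → r3=0x34
[9] flags=1010 GE?F → skip
[10] flags=1010 LS?F → skip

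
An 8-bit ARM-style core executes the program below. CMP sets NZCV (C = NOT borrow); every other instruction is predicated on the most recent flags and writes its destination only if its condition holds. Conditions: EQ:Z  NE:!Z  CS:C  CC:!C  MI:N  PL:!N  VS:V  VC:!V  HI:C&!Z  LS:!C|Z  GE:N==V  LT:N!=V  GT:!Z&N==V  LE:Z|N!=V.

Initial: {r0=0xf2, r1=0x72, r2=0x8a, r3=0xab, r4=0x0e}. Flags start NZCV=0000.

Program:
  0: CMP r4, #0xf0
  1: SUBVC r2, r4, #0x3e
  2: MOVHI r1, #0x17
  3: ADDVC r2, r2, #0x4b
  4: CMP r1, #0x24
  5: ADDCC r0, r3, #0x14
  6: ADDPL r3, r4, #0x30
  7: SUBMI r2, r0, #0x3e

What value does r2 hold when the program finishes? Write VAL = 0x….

0: ✓ CMP  NZCV=0000
1: ✓ SUBVC  r2←0xd0
2: · MOVHI
3: ✓ ADDVC  r2←0x1b
4: ✓ CMP  NZCV=0010
5: · ADDCC
6: ✓ ADDPL  r3←0x3e
7: · SUBMI

VAL = 0x1b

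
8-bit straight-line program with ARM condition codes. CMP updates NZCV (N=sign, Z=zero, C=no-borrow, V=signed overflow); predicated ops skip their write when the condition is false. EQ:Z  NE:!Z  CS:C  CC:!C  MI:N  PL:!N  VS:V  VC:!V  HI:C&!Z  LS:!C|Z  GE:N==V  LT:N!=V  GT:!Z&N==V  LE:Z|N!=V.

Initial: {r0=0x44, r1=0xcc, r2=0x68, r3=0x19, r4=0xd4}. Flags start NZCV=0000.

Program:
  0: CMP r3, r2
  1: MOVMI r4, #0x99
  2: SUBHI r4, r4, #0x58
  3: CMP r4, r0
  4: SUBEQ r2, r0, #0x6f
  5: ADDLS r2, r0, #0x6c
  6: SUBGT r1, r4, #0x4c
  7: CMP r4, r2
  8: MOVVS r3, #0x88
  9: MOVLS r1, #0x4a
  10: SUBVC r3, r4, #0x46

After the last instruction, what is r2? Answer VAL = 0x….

VAL = 0x68

0: ✓ CMP  NZCV=1000
1: ✓ MOVMI  r4←0x99
2: · SUBHI
3: ✓ CMP  NZCV=0011
4: · SUBEQ
5: · ADDLS
6: · SUBGT
7: ✓ CMP  NZCV=0011
8: ✓ MOVVS  r3←0x88
9: · MOVLS
10: · SUBVC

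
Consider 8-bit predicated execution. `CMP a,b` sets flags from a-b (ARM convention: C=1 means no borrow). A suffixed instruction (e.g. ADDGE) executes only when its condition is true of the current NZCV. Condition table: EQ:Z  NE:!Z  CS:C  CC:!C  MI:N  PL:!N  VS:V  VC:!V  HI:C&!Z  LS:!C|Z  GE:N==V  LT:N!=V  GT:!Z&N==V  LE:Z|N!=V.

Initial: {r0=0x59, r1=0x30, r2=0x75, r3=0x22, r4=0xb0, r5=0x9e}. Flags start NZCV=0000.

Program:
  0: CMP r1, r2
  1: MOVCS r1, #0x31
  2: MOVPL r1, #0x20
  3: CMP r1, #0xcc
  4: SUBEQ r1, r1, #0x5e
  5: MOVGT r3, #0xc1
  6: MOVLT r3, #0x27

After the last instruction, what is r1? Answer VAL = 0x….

0: ✓ CMP  NZCV=1000
1: · MOVCS
2: · MOVPL
3: ✓ CMP  NZCV=0000
4: · SUBEQ
5: ✓ MOVGT  r3←0xc1
6: · MOVLT

VAL = 0x30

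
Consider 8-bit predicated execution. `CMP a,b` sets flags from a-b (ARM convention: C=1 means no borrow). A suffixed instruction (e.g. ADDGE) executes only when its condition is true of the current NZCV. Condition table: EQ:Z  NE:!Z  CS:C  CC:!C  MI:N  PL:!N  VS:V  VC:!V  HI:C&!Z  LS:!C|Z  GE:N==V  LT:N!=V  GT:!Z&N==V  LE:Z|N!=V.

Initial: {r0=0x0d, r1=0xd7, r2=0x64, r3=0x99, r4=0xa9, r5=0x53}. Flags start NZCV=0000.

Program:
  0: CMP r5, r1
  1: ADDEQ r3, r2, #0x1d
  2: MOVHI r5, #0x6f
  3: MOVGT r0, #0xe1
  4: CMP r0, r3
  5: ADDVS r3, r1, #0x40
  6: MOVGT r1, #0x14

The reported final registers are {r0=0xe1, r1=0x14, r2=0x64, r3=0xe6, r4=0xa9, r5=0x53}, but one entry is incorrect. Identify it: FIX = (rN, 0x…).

FIX = (r3, 0x99)

0: ✓ CMP  NZCV=0000
1: · ADDEQ
2: · MOVHI
3: ✓ MOVGT  r0←0xe1
4: ✓ CMP  NZCV=0010
5: · ADDVS
6: ✓ MOVGT  r1←0x14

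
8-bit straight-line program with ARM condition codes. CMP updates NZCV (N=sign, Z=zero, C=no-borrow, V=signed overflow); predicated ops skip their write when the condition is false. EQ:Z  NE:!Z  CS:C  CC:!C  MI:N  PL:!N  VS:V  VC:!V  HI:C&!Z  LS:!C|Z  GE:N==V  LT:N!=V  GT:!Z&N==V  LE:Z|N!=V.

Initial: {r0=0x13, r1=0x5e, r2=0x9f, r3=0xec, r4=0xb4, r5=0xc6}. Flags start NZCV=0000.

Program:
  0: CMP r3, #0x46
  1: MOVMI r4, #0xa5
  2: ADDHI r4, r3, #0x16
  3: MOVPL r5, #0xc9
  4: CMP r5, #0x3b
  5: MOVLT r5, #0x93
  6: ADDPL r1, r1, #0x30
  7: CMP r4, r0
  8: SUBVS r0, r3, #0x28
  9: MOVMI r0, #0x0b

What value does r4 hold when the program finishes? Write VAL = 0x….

[0] flags=1010 → (cmp)
[1] flags=1010 MI?T → r4=0xa5
[2] flags=1010 HI?T → r4=0x02
[3] flags=1010 PL?F → skip
[4] flags=1010 → (cmp)
[5] flags=1010 LT?T → r5=0x93
[6] flags=1010 PL?F → skip
[7] flags=1000 → (cmp)
[8] flags=1000 VS?F → skip
[9] flags=1000 MI?T → r0=0x0b

VAL = 0x02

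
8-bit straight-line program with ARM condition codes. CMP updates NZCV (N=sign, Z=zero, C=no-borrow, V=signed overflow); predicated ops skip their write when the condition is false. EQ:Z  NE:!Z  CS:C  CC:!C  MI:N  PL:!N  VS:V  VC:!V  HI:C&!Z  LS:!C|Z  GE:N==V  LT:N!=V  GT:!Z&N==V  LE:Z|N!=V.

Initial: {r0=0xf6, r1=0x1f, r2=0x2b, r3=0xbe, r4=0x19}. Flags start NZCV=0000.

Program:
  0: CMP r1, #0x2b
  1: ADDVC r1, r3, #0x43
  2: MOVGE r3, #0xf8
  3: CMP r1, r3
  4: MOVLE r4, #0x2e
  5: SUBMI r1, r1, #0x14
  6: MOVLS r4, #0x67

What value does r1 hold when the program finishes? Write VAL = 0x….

VAL = 0x01

[0] flags=1000 → (cmp)
[1] flags=1000 VC?T → r1=0x01
[2] flags=1000 GE?F → skip
[3] flags=0000 → (cmp)
[4] flags=0000 LE?F → skip
[5] flags=0000 MI?F → skip
[6] flags=0000 LS?T → r4=0x67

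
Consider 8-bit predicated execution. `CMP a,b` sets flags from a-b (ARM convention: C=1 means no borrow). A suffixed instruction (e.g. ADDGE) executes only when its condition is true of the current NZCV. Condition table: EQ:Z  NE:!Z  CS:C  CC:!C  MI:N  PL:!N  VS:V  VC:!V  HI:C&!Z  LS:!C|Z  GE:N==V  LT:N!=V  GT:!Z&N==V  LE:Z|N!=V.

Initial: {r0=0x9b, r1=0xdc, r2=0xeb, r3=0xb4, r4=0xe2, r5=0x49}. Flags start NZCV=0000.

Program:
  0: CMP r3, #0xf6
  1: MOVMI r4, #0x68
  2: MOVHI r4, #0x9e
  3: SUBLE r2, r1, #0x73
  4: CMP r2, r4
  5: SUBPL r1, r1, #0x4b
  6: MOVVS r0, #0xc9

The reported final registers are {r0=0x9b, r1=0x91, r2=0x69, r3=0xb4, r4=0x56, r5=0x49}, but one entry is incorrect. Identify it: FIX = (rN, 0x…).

[0] flags=1000 → (cmp)
[1] flags=1000 MI?T → r4=0x68
[2] flags=1000 HI?F → skip
[3] flags=1000 LE?T → r2=0x69
[4] flags=0010 → (cmp)
[5] flags=0010 PL?T → r1=0x91
[6] flags=0010 VS?F → skip

FIX = (r4, 0x68)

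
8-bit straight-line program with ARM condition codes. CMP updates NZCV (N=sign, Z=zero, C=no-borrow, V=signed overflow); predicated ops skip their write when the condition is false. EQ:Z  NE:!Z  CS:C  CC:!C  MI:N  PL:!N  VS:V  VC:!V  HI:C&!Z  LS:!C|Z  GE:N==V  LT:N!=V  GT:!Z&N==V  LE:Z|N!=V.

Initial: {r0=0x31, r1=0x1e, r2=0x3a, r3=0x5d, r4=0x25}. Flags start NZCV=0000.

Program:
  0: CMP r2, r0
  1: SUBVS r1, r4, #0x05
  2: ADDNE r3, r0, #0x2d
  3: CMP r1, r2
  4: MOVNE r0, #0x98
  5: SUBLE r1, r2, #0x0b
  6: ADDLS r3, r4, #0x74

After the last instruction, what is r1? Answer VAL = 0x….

VAL = 0x2f

0: ✓ CMP  NZCV=0010
1: · SUBVS
2: ✓ ADDNE  r3←0x5e
3: ✓ CMP  NZCV=1000
4: ✓ MOVNE  r0←0x98
5: ✓ SUBLE  r1←0x2f
6: ✓ ADDLS  r3←0x99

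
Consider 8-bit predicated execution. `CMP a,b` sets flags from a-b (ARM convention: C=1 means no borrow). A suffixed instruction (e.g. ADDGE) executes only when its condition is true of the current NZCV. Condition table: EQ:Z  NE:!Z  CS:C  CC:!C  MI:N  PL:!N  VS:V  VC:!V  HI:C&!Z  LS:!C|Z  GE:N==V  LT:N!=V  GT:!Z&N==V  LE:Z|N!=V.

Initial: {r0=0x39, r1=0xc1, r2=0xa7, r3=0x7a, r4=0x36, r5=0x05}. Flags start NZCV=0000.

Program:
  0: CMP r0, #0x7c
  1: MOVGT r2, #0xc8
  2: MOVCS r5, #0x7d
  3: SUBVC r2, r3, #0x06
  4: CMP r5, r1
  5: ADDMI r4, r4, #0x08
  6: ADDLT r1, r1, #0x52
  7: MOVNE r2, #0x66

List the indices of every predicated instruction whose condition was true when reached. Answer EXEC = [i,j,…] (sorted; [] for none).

0: ✓ CMP  NZCV=1000
1: · MOVGT
2: · MOVCS
3: ✓ SUBVC  r2←0x74
4: ✓ CMP  NZCV=0000
5: · ADDMI
6: · ADDLT
7: ✓ MOVNE  r2←0x66

EXEC = [3,7]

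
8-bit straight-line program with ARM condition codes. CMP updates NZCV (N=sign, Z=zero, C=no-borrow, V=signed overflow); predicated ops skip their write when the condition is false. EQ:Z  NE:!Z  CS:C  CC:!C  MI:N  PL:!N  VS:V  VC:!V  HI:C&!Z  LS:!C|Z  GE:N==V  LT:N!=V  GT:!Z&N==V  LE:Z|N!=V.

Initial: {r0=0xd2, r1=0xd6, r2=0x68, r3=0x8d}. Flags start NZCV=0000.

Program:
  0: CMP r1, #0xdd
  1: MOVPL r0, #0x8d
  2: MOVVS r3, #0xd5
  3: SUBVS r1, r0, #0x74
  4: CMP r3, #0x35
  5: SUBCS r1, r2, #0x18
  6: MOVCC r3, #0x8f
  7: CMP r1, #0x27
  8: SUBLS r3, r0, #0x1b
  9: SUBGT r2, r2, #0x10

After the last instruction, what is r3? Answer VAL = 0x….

0: ✓ CMP  NZCV=1000
1: · MOVPL
2: · MOVVS
3: · SUBVS
4: ✓ CMP  NZCV=0011
5: ✓ SUBCS  r1←0x50
6: · MOVCC
7: ✓ CMP  NZCV=0010
8: · SUBLS
9: ✓ SUBGT  r2←0x58

VAL = 0x8d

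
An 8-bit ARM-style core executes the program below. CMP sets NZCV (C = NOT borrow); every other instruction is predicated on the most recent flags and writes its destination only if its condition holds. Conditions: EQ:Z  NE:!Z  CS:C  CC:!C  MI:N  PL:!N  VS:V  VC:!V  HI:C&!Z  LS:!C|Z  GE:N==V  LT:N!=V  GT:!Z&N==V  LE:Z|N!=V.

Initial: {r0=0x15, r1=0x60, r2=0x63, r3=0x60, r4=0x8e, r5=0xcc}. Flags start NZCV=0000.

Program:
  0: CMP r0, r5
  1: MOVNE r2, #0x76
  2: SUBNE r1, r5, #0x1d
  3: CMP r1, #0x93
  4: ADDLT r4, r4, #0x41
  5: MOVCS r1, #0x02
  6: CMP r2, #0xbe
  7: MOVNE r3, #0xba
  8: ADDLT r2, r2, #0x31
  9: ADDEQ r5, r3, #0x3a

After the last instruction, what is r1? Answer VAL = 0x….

[0] flags=0000 → (cmp)
[1] flags=0000 NE?T → r2=0x76
[2] flags=0000 NE?T → r1=0xaf
[3] flags=0010 → (cmp)
[4] flags=0010 LT?F → skip
[5] flags=0010 CS?T → r1=0x02
[6] flags=1001 → (cmp)
[7] flags=1001 NE?T → r3=0xba
[8] flags=1001 LT?F → skip
[9] flags=1001 EQ?F → skip

VAL = 0x02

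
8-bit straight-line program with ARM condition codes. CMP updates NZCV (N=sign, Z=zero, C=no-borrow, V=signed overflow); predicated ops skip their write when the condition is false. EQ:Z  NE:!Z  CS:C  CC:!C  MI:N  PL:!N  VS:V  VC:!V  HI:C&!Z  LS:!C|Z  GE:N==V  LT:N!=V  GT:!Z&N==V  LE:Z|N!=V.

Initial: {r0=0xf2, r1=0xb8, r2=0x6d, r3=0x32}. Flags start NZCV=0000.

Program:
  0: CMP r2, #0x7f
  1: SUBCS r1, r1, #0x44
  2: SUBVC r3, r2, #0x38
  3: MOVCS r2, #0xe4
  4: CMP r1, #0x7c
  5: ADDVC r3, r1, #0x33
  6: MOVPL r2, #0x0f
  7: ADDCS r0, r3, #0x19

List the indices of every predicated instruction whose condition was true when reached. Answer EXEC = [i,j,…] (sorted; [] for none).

EXEC = [2,6,7]

[0] flags=1000 → (cmp)
[1] flags=1000 CS?F → skip
[2] flags=1000 VC?T → r3=0x35
[3] flags=1000 CS?F → skip
[4] flags=0011 → (cmp)
[5] flags=0011 VC?F → skip
[6] flags=0011 PL?T → r2=0x0f
[7] flags=0011 CS?T → r0=0x4e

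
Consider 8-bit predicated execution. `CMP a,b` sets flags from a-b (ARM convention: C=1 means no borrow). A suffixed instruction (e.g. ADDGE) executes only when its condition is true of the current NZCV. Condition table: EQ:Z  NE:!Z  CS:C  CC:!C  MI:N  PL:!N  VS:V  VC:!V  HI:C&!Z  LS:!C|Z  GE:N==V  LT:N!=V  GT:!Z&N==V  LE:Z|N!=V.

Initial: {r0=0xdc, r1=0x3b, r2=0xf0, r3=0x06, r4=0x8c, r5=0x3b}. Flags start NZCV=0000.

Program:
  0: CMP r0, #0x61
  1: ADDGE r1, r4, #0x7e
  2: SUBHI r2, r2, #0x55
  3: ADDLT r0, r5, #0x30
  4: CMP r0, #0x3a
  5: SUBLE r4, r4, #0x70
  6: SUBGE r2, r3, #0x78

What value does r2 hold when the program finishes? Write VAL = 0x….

VAL = 0x8e

[0] flags=0011 → (cmp)
[1] flags=0011 GE?F → skip
[2] flags=0011 HI?T → r2=0x9b
[3] flags=0011 LT?T → r0=0x6b
[4] flags=0010 → (cmp)
[5] flags=0010 LE?F → skip
[6] flags=0010 GE?T → r2=0x8e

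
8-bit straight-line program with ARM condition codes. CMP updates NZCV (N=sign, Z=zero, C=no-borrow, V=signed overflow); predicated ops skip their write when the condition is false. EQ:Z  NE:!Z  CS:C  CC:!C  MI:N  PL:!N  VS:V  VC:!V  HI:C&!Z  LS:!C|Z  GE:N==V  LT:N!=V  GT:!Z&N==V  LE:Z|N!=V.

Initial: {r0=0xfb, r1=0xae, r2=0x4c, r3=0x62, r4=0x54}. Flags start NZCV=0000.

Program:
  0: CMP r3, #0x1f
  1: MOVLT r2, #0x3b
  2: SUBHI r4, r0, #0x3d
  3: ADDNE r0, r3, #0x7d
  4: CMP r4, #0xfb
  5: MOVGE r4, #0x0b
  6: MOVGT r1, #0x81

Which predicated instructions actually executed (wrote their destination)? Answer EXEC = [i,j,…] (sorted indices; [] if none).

EXEC = [2,3]

[0] flags=0010 → (cmp)
[1] flags=0010 LT?F → skip
[2] flags=0010 HI?T → r4=0xbe
[3] flags=0010 NE?T → r0=0xdf
[4] flags=1000 → (cmp)
[5] flags=1000 GE?F → skip
[6] flags=1000 GT?F → skip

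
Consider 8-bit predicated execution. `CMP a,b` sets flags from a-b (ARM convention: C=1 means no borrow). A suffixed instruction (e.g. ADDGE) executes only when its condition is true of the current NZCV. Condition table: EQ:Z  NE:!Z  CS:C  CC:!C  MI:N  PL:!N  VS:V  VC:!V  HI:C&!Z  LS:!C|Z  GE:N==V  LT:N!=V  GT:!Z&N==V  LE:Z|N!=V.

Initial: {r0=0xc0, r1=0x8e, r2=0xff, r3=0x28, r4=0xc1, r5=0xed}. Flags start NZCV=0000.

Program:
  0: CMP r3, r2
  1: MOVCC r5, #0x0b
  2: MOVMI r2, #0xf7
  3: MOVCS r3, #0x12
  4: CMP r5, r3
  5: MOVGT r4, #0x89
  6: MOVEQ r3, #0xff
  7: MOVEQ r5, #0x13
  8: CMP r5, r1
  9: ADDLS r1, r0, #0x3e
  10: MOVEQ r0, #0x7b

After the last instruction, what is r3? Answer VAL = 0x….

0: ✓ CMP  NZCV=0000
1: ✓ MOVCC  r5←0x0b
2: · MOVMI
3: · MOVCS
4: ✓ CMP  NZCV=1000
5: · MOVGT
6: · MOVEQ
7: · MOVEQ
8: ✓ CMP  NZCV=0000
9: ✓ ADDLS  r1←0xfe
10: · MOVEQ

VAL = 0x28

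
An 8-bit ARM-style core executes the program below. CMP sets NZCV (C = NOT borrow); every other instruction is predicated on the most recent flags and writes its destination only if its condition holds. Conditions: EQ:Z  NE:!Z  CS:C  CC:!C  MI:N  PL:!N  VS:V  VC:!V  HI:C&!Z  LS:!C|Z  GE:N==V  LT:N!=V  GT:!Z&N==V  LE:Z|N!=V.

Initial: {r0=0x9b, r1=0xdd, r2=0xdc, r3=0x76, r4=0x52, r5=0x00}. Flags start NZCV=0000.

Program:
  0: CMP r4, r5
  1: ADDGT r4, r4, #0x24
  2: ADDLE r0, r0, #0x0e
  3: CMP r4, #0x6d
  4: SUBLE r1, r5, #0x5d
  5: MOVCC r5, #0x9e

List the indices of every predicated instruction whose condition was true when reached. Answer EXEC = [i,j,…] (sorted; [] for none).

0: ✓ CMP  NZCV=0010
1: ✓ ADDGT  r4←0x76
2: · ADDLE
3: ✓ CMP  NZCV=0010
4: · SUBLE
5: · MOVCC

EXEC = [1]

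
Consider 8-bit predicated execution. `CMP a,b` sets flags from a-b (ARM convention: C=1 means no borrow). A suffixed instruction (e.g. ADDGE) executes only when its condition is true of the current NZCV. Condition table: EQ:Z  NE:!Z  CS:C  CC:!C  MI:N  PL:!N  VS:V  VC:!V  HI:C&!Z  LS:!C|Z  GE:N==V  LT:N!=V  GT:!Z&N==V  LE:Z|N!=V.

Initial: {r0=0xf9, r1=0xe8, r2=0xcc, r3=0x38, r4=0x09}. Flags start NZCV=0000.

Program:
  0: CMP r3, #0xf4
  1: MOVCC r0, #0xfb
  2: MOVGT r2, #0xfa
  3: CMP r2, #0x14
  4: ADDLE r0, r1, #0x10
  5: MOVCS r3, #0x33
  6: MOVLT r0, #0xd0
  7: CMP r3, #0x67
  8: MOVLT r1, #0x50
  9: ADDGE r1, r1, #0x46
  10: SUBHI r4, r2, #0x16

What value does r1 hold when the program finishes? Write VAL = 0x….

[0] flags=0000 → (cmp)
[1] flags=0000 CC?T → r0=0xfb
[2] flags=0000 GT?T → r2=0xfa
[3] flags=1010 → (cmp)
[4] flags=1010 LE?T → r0=0xf8
[5] flags=1010 CS?T → r3=0x33
[6] flags=1010 LT?T → r0=0xd0
[7] flags=1000 → (cmp)
[8] flags=1000 LT?T → r1=0x50
[9] flags=1000 GE?F → skip
[10] flags=1000 HI?F → skip

VAL = 0x50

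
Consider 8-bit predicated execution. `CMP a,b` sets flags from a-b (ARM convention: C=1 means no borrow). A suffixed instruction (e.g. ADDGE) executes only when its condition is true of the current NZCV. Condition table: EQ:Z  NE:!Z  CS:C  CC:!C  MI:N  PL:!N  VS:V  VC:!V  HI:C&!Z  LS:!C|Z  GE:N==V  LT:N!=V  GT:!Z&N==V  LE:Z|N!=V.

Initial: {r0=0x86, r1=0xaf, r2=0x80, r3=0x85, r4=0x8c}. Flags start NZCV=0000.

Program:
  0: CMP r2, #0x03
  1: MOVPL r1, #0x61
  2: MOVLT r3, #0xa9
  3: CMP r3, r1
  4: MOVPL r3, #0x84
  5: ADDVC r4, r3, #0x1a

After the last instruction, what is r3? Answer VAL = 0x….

VAL = 0x84

[0] flags=0011 → (cmp)
[1] flags=0011 PL?T → r1=0x61
[2] flags=0011 LT?T → r3=0xa9
[3] flags=0011 → (cmp)
[4] flags=0011 PL?T → r3=0x84
[5] flags=0011 VC?F → skip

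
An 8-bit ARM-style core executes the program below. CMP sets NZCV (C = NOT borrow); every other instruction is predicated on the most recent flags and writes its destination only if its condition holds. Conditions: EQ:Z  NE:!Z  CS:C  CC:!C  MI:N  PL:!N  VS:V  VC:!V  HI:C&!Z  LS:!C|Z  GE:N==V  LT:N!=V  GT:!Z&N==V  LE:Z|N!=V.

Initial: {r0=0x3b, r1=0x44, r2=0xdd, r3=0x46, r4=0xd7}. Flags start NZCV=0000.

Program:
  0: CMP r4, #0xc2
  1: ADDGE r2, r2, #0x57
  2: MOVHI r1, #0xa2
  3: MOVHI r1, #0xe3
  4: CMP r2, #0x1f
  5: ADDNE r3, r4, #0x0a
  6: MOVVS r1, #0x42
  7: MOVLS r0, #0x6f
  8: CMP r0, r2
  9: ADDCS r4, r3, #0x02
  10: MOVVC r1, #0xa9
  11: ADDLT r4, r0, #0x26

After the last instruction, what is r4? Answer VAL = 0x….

VAL = 0xe3

[0] flags=0010 → (cmp)
[1] flags=0010 GE?T → r2=0x34
[2] flags=0010 HI?T → r1=0xa2
[3] flags=0010 HI?T → r1=0xe3
[4] flags=0010 → (cmp)
[5] flags=0010 NE?T → r3=0xe1
[6] flags=0010 VS?F → skip
[7] flags=0010 LS?F → skip
[8] flags=0010 → (cmp)
[9] flags=0010 CS?T → r4=0xe3
[10] flags=0010 VC?T → r1=0xa9
[11] flags=0010 LT?F → skip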